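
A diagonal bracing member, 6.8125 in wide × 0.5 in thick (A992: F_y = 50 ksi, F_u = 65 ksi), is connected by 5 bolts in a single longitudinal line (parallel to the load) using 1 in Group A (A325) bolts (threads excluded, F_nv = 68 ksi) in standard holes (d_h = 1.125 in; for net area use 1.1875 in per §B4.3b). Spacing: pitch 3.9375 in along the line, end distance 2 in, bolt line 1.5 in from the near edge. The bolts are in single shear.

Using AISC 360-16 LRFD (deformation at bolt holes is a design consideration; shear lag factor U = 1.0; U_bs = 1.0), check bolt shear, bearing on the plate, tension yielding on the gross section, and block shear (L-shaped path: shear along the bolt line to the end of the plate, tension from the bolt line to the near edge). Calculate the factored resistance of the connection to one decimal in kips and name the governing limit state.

Bolt shear: A_b = π(1)²/4 = 0.7854 in². φR_n = 0.75 × 68 × 0.7854 × 5 × 1 = 200.3 kips.
Bearing (0.5 in plate, F_u = 65 ksi): end bolts L_c = 2 − 1.125/2 = 1.4375, R_n = min(1.2×1.4375×0.5×65, 2.4×1×0.5×65) = 56.063 kips/bolt; interior L_c = 3.9375 − 1.125 = 2.8125, R_n = 78 kips/bolt. φR_n = 0.75 × (1×56.063 + 4×78) = 276.0 kips.
Tension yield (gross): A_g = 6.8125×0.5 = 3.4063 in². φR_n = 0.90 × 50 × 3.4063 = 153.3 kips.
Block shear: shear path 1×[2+4×3.9375] = 1×17.75 in, A_gv = 8.875, A_nv = 1×(17.75 − 4.5×1.1875)×0.5 = 6.2031 in²; tension to near edge: (1.5 − 0.5×1.1875)×0.5 = 0.45313 in². R_n = min(0.6×65×6.2031, 0.6×50×8.875) + 1.0×65×0.45313 = min(241.92, 266.25) + 29.453 = 271.37 kips. φR_n = 0.75 × 271.37 = 203.5 kips.
Governing: min(200.3, 276.0, 153.3, 203.5) = 153.3 kips → gross-section yield.

153.3 kips (gross-section yield governs)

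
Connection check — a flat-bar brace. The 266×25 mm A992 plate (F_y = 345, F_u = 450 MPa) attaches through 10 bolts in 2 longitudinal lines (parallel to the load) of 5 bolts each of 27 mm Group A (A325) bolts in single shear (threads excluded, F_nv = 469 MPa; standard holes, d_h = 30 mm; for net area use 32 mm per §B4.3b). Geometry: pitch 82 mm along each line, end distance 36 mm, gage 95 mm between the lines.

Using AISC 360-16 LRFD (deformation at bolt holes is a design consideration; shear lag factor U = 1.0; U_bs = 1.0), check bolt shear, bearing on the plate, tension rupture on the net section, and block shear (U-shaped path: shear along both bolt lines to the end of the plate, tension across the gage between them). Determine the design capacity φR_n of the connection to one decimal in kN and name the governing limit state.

Bolt shear: A_b = π(27)²/4 = 572.56 mm². φR_n = 0.75 × 469 × 572.56 × 10 × 1 = 2014.0 kN.
Bearing (25 mm plate, F_u = 450 MPa): end bolts L_c = 36 − 30/2 = 21, R_n = min(1.2×21×25×450, 2.4×27×25×450) = 283.5 kN/bolt; interior L_c = 82 − 30 = 52, R_n = 702 kN/bolt. φR_n = 0.75 × (2×283.5 + 8×702) = 4637.3 kN.
Tension rupture (net): A_n = (266 − 2×32)×25 = 5050 mm² (U = 1.0, A_e = A_n). φR_n = 0.75 × 450 × 5050 = 1704.4 kN.
Block shear: shear path 2×[36+4×82] = 2×364 mm, A_gv = 18200, A_nv = 2×(364 − 4.5×32)×25 = 11000 mm²; tension across gage: (95 − 1×32)×25 = 1575 mm². R_n = min(0.6×450×11000, 0.6×345×18200) + 1.0×450×1575 = min(2970, 3767.4) + 708.75 = 3678.8 kN. φR_n = 0.75 × 3678.8 = 2759.1 kN.
Governing: min(2014.0, 4637.3, 1704.4, 2759.1) = 1704.4 kN → net-section rupture.

1704.4 kN (net-section rupture governs)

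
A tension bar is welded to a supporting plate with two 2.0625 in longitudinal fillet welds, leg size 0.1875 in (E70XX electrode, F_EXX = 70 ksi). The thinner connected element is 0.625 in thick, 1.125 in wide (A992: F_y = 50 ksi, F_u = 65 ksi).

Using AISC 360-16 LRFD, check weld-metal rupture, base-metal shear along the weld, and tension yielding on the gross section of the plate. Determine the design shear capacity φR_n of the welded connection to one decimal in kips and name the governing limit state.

Weld metal: throat = 0.707×0.1875 = 0.13256 in, L = 2×2.0625 = 4.125 in. φR_n = 0.75 × 0.6 × 70 × 0.13256 × 4.125 = 17.2 kips.
Base metal shear (0.625 in plate): yield φR_n = 1.0×0.6×50×0.625×4.125 = 77.3 kips; rupture φR_n = 0.75×0.6×65×0.625×4.125 = 75.4 kips; take 75.4 kips (rupture).
Tension yield (gross): A_g = 1.125×0.625 = 0.70313 in². φR_n = 0.90 × 50 × 0.70313 = 31.6 kips.
Governing: min(17.2, 75.4, 31.6) = 17.2 kips → weld metal.

17.2 kips (weld metal governs)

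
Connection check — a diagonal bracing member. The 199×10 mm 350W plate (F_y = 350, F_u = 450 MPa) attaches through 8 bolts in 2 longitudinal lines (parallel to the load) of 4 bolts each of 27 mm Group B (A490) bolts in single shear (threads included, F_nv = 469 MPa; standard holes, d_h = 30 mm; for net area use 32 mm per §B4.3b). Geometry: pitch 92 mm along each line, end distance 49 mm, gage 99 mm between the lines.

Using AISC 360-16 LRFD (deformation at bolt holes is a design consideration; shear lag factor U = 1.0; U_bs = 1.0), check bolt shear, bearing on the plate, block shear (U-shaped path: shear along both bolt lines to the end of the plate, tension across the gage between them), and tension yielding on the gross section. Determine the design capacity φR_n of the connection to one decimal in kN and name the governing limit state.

626.9 kN (gross-section yield governs)

Bolt shear: A_b = π(27)²/4 = 572.56 mm². φR_n = 0.75 × 469 × 572.56 × 8 × 1 = 1611.2 kN.
Bearing (10 mm plate, F_u = 450 MPa): end bolts L_c = 49 − 30/2 = 34, R_n = min(1.2×34×10×450, 2.4×27×10×450) = 183.6 kN/bolt; interior L_c = 92 − 30 = 62, R_n = 291.6 kN/bolt. φR_n = 0.75 × (2×183.6 + 6×291.6) = 1587.6 kN.
Block shear: shear path 2×[49+3×92] = 2×325 mm, A_gv = 6500, A_nv = 2×(325 − 3.5×32)×10 = 4260 mm²; tension across gage: (99 − 1×32)×10 = 670 mm². R_n = min(0.6×450×4260, 0.6×350×6500) + 1.0×450×670 = min(1150.2, 1365) + 301.5 = 1451.7 kN. φR_n = 0.75 × 1451.7 = 1088.8 kN.
Tension yield (gross): A_g = 199×10 = 1990 mm². φR_n = 0.90 × 350 × 1990 = 626.9 kN.
Governing: min(1611.2, 1587.6, 1088.8, 626.9) = 626.9 kN → gross-section yield.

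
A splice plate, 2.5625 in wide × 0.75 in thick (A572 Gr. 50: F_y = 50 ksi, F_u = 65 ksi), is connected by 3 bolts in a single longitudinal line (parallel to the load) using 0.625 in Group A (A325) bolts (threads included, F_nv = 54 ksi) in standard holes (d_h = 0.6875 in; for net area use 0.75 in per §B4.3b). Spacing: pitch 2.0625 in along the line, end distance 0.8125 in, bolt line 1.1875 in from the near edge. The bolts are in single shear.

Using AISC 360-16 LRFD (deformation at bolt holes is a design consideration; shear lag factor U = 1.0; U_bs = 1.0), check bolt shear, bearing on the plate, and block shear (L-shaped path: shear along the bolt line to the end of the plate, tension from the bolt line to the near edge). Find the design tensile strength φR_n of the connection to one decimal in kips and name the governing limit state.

Bolt shear: A_b = π(0.625)²/4 = 0.3068 in². φR_n = 0.75 × 54 × 0.3068 × 3 × 1 = 37.3 kips.
Bearing (0.75 in plate, F_u = 65 ksi): end bolts L_c = 0.8125 − 0.6875/2 = 0.46875, R_n = min(1.2×0.46875×0.75×65, 2.4×0.625×0.75×65) = 27.422 kips/bolt; interior L_c = 2.0625 − 0.6875 = 1.375, R_n = 73.125 kips/bolt. φR_n = 0.75 × (1×27.422 + 2×73.125) = 130.3 kips.
Block shear: shear path 1×[0.8125+2×2.0625] = 1×4.9375 in, A_gv = 3.7031, A_nv = 1×(4.9375 − 2.5×0.75)×0.75 = 2.2969 in²; tension to near edge: (1.1875 − 0.5×0.75)×0.75 = 0.60938 in². R_n = min(0.6×65×2.2969, 0.6×50×3.7031) + 1.0×65×0.60938 = min(89.579, 111.09) + 39.61 = 129.19 kips. φR_n = 0.75 × 129.19 = 96.9 kips.
Governing: min(37.3, 130.3, 96.9) = 37.3 kips → bolt shear.

37.3 kips (bolt shear governs)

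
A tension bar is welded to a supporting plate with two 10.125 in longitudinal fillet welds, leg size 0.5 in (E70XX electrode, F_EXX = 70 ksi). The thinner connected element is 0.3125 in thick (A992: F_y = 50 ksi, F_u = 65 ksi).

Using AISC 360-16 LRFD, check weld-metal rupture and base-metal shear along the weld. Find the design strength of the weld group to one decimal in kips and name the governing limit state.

Weld metal: throat = 0.707×0.5 = 0.3535 in, L = 2×10.125 = 20.25 in. φR_n = 0.75 × 0.6 × 70 × 0.3535 × 20.25 = 225.5 kips.
Base metal shear (0.3125 in plate): yield φR_n = 1.0×0.6×50×0.3125×20.25 = 189.8 kips; rupture φR_n = 0.75×0.6×65×0.3125×20.25 = 185.1 kips; take 185.1 kips (rupture).
Governing: min(225.5, 185.1) = 185.1 kips → base-metal shear.

185.1 kips (base-metal shear governs)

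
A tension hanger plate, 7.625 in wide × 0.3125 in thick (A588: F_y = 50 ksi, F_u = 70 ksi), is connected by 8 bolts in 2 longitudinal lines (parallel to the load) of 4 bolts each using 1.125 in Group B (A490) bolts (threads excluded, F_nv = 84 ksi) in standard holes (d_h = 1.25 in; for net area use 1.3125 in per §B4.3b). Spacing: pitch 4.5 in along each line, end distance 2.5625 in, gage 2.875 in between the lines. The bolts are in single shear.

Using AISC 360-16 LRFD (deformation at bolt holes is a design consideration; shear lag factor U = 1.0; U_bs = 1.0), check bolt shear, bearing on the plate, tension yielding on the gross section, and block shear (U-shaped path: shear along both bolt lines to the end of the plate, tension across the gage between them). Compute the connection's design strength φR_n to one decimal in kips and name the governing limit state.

107.2 kips (gross-section yield governs)

Bolt shear: A_b = π(1.125)²/4 = 0.99402 in². φR_n = 0.75 × 84 × 0.99402 × 8 × 1 = 501.0 kips.
Bearing (0.3125 in plate, F_u = 70 ksi): end bolts L_c = 2.5625 − 1.25/2 = 1.9375, R_n = min(1.2×1.9375×0.3125×70, 2.4×1.125×0.3125×70) = 50.859 kips/bolt; interior L_c = 4.5 − 1.25 = 3.25, R_n = 59.063 kips/bolt. φR_n = 0.75 × (2×50.859 + 6×59.063) = 342.1 kips.
Tension yield (gross): A_g = 7.625×0.3125 = 2.3828 in². φR_n = 0.90 × 50 × 2.3828 = 107.2 kips.
Block shear: shear path 2×[2.5625+3×4.5] = 2×16.0625 in, A_gv = 10.039, A_nv = 2×(16.0625 − 3.5×1.3125)×0.3125 = 7.168 in²; tension across gage: (2.875 − 1×1.3125)×0.3125 = 0.48828 in². R_n = min(0.6×70×7.168, 0.6×50×10.039) + 1.0×70×0.48828 = min(301.06, 301.17) + 34.18 = 335.24 kips. φR_n = 0.75 × 335.24 = 251.4 kips.
Governing: min(501.0, 342.1, 107.2, 251.4) = 107.2 kips → gross-section yield.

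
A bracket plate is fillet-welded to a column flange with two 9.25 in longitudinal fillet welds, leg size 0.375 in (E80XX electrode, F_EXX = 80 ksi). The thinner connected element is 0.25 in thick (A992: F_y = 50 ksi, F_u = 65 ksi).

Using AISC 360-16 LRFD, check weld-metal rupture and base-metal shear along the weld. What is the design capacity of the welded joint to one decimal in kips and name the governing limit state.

135.3 kips (base-metal shear governs)

Weld metal: throat = 0.707×0.375 = 0.26513 in, L = 2×9.25 = 18.5 in. φR_n = 0.75 × 0.6 × 80 × 0.26513 × 18.5 = 176.6 kips.
Base metal shear (0.25 in plate): yield φR_n = 1.0×0.6×50×0.25×18.5 = 138.8 kips; rupture φR_n = 0.75×0.6×65×0.25×18.5 = 135.3 kips; take 135.3 kips (rupture).
Governing: min(176.6, 135.3) = 135.3 kips → base-metal shear.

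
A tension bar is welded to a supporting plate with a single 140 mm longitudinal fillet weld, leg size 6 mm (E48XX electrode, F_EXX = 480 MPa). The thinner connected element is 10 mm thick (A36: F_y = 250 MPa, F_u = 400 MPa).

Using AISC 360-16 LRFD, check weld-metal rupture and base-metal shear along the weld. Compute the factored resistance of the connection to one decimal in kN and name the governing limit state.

128.3 kN (weld metal governs)

Weld metal: throat = 0.707×6 = 4.242 mm, L = 140 mm. φR_n = 0.75 × 0.6 × 480 × 4.242 × 140 = 128.3 kN.
Base metal shear (10 mm plate): yield φR_n = 1.0×0.6×250×10×140 = 210.0 kN; rupture φR_n = 0.75×0.6×400×10×140 = 252.0 kN; take 210.0 kN (yield).
Governing: min(128.3, 210.0) = 128.3 kN → weld metal.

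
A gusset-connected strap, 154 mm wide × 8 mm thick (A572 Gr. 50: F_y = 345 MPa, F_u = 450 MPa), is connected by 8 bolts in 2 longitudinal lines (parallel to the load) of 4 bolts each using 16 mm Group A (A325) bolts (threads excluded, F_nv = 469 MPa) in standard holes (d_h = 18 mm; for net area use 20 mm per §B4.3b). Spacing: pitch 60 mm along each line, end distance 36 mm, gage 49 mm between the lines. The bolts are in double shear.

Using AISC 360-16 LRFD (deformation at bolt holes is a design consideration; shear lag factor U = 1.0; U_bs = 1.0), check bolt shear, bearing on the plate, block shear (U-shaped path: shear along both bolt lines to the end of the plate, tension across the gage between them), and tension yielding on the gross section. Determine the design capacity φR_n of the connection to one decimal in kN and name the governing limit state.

382.5 kN (gross-section yield governs)

Bolt shear: A_b = π(16)²/4 = 201.06 mm². φR_n = 0.75 × 469 × 201.06 × 8 × 2 = 1131.6 kN.
Bearing (8 mm plate, F_u = 450 MPa): end bolts L_c = 36 − 18/2 = 27, R_n = min(1.2×27×8×450, 2.4×16×8×450) = 116.64 kN/bolt; interior L_c = 60 − 18 = 42, R_n = 138.24 kN/bolt. φR_n = 0.75 × (2×116.64 + 6×138.24) = 797.0 kN.
Block shear: shear path 2×[36+3×60] = 2×216 mm, A_gv = 3456, A_nv = 2×(216 − 3.5×20)×8 = 2336 mm²; tension across gage: (49 − 1×20)×8 = 232 mm². R_n = min(0.6×450×2336, 0.6×345×3456) + 1.0×450×232 = min(630.72, 715.39) + 104.4 = 735.12 kN. φR_n = 0.75 × 735.12 = 551.3 kN.
Tension yield (gross): A_g = 154×8 = 1232 mm². φR_n = 0.90 × 345 × 1232 = 382.5 kN.
Governing: min(1131.6, 797.0, 551.3, 382.5) = 382.5 kN → gross-section yield.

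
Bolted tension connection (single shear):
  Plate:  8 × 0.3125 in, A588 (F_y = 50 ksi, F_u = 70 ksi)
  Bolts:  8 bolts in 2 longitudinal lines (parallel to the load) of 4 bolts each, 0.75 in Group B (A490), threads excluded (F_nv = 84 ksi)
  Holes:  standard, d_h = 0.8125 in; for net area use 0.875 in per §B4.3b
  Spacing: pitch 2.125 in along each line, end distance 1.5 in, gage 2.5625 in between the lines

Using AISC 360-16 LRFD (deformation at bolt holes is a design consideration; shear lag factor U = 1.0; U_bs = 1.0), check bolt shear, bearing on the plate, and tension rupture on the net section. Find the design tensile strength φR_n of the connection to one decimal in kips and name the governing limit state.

Bolt shear: A_b = π(0.75)²/4 = 0.44179 in². φR_n = 0.75 × 84 × 0.44179 × 8 × 1 = 222.7 kips.
Bearing (0.3125 in plate, F_u = 70 ksi): end bolts L_c = 1.5 − 0.8125/2 = 1.09375, R_n = min(1.2×1.09375×0.3125×70, 2.4×0.75×0.3125×70) = 28.711 kips/bolt; interior L_c = 2.125 − 0.8125 = 1.3125, R_n = 34.453 kips/bolt. φR_n = 0.75 × (2×28.711 + 6×34.453) = 198.1 kips.
Tension rupture (net): A_n = (8 − 2×0.875)×0.3125 = 1.9531 in² (U = 1.0, A_e = A_n). φR_n = 0.75 × 70 × 1.9531 = 102.5 kips.
Governing: min(222.7, 198.1, 102.5) = 102.5 kips → net-section rupture.

102.5 kips (net-section rupture governs)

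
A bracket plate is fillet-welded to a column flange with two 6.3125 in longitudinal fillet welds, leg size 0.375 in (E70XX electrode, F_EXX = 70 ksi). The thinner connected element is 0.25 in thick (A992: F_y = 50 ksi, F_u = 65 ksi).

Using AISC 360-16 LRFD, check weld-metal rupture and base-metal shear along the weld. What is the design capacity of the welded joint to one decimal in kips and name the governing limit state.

Weld metal: throat = 0.707×0.375 = 0.26513 in, L = 2×6.3125 = 12.625 in. φR_n = 0.75 × 0.6 × 70 × 0.26513 × 12.625 = 105.4 kips.
Base metal shear (0.25 in plate): yield φR_n = 1.0×0.6×50×0.25×12.625 = 94.7 kips; rupture φR_n = 0.75×0.6×65×0.25×12.625 = 92.3 kips; take 92.3 kips (rupture).
Governing: min(105.4, 92.3) = 92.3 kips → base-metal shear.

92.3 kips (base-metal shear governs)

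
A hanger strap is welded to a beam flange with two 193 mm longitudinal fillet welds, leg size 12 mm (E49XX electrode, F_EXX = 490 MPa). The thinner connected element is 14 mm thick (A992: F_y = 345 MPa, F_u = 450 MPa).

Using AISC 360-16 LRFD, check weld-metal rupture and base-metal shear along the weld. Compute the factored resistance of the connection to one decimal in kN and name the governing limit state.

Weld metal: throat = 0.707×12 = 8.484 mm, L = 2×193 = 386 mm. φR_n = 0.75 × 0.6 × 490 × 8.484 × 386 = 722.1 kN.
Base metal shear (14 mm plate): yield φR_n = 1.0×0.6×345×14×386 = 1118.6 kN; rupture φR_n = 0.75×0.6×450×14×386 = 1094.3 kN; take 1094.3 kN (rupture).
Governing: min(722.1, 1094.3) = 722.1 kN → weld metal.

722.1 kN (weld metal governs)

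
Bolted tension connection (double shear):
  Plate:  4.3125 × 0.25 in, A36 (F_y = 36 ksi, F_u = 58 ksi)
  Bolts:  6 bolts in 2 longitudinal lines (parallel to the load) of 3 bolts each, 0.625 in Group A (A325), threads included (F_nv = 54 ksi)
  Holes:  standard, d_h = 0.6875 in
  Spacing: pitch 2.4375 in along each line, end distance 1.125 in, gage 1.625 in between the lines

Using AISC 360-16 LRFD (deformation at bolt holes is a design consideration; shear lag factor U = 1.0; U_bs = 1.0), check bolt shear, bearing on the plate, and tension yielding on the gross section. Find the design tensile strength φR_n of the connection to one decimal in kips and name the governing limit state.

Bolt shear: A_b = π(0.625)²/4 = 0.3068 in². φR_n = 0.75 × 54 × 0.3068 × 6 × 2 = 149.1 kips.
Bearing (0.25 in plate, F_u = 58 ksi): end bolts L_c = 1.125 − 0.6875/2 = 0.78125, R_n = min(1.2×0.78125×0.25×58, 2.4×0.625×0.25×58) = 13.594 kips/bolt; interior L_c = 2.4375 − 0.6875 = 1.75, R_n = 21.75 kips/bolt. φR_n = 0.75 × (2×13.594 + 4×21.75) = 85.6 kips.
Tension yield (gross): A_g = 4.3125×0.25 = 1.0781 in². φR_n = 0.90 × 36 × 1.0781 = 34.9 kips.
Governing: min(149.1, 85.6, 34.9) = 34.9 kips → gross-section yield.

34.9 kips (gross-section yield governs)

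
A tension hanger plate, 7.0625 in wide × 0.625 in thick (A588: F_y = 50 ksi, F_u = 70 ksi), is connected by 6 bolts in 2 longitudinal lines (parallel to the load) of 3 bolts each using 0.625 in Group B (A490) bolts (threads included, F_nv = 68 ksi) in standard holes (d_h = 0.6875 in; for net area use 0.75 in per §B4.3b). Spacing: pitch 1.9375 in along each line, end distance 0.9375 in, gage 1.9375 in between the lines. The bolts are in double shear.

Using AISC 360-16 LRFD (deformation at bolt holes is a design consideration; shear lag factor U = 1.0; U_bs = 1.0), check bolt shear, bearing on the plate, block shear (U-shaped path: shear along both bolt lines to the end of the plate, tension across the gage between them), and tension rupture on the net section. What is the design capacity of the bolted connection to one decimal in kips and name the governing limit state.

154.6 kips (block shear governs)

Bolt shear: A_b = π(0.625)²/4 = 0.3068 in². φR_n = 0.75 × 68 × 0.3068 × 6 × 2 = 187.8 kips.
Bearing (0.625 in plate, F_u = 70 ksi): end bolts L_c = 0.9375 − 0.6875/2 = 0.59375, R_n = min(1.2×0.59375×0.625×70, 2.4×0.625×0.625×70) = 31.172 kips/bolt; interior L_c = 1.9375 − 0.6875 = 1.25, R_n = 65.625 kips/bolt. φR_n = 0.75 × (2×31.172 + 4×65.625) = 243.6 kips.
Block shear: shear path 2×[0.9375+2×1.9375] = 2×4.8125 in, A_gv = 6.0156, A_nv = 2×(4.8125 − 2.5×0.75)×0.625 = 3.6719 in²; tension across gage: (1.9375 − 1×0.75)×0.625 = 0.74219 in². R_n = min(0.6×70×3.6719, 0.6×50×6.0156) + 1.0×70×0.74219 = min(154.22, 180.47) + 51.953 = 206.17 kips. φR_n = 0.75 × 206.17 = 154.6 kips.
Tension rupture (net): A_n = (7.0625 − 2×0.75)×0.625 = 3.4766 in² (U = 1.0, A_e = A_n). φR_n = 0.75 × 70 × 3.4766 = 182.5 kips.
Governing: min(187.8, 243.6, 154.6, 182.5) = 154.6 kips → block shear.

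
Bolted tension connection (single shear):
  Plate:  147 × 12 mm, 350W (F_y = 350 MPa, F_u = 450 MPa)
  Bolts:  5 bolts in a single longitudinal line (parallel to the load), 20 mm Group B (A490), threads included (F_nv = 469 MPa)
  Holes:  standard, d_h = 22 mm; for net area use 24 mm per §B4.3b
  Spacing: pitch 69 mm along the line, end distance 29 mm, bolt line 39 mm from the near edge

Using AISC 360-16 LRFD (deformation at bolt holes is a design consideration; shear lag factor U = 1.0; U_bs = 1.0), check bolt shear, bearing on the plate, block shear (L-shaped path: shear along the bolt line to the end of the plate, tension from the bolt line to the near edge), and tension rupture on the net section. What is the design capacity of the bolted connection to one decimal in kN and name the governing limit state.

Bolt shear: A_b = π(20)²/4 = 314.16 mm². φR_n = 0.75 × 469 × 314.16 × 5 × 1 = 552.5 kN.
Bearing (12 mm plate, F_u = 450 MPa): end bolts L_c = 29 − 22/2 = 18, R_n = min(1.2×18×12×450, 2.4×20×12×450) = 116.64 kN/bolt; interior L_c = 69 − 22 = 47, R_n = 259.2 kN/bolt. φR_n = 0.75 × (1×116.64 + 4×259.2) = 865.1 kN.
Block shear: shear path 1×[29+4×69] = 1×305 mm, A_gv = 3660, A_nv = 1×(305 − 4.5×24)×12 = 2364 mm²; tension to near edge: (39 − 0.5×24)×12 = 324 mm². R_n = min(0.6×450×2364, 0.6×350×3660) + 1.0×450×324 = min(638.28, 768.6) + 145.8 = 784.08 kN. φR_n = 0.75 × 784.08 = 588.1 kN.
Tension rupture (net): A_n = (147 − 1×24)×12 = 1476 mm² (U = 1.0, A_e = A_n). φR_n = 0.75 × 450 × 1476 = 498.2 kN.
Governing: min(552.5, 865.1, 588.1, 498.2) = 498.2 kN → net-section rupture.

498.2 kN (net-section rupture governs)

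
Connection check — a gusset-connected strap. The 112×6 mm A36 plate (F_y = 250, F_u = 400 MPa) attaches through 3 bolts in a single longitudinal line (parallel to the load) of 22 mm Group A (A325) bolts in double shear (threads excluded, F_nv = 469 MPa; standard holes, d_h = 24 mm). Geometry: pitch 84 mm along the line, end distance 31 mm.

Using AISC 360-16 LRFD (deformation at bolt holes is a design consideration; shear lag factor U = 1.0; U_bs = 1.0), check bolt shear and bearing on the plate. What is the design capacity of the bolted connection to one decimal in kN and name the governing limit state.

Bolt shear: A_b = π(22)²/4 = 380.13 mm². φR_n = 0.75 × 469 × 380.13 × 3 × 2 = 802.3 kN.
Bearing (6 mm plate, F_u = 400 MPa): end bolts L_c = 31 − 24/2 = 19, R_n = min(1.2×19×6×400, 2.4×22×6×400) = 54.72 kN/bolt; interior L_c = 84 − 24 = 60, R_n = 126.72 kN/bolt. φR_n = 0.75 × (1×54.72 + 2×126.72) = 231.1 kN.
Governing: min(802.3, 231.1) = 231.1 kN → bearing.

231.1 kN (bearing governs)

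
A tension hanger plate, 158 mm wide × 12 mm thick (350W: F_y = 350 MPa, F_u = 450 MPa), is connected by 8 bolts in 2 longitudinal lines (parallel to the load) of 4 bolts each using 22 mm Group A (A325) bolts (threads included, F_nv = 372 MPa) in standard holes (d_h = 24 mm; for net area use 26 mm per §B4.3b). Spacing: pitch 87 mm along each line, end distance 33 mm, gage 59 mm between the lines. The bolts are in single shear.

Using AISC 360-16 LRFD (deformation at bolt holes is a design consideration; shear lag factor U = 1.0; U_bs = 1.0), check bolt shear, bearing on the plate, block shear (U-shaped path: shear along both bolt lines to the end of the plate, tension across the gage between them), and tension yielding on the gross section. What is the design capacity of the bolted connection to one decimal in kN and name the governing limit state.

597.2 kN (gross-section yield governs)

Bolt shear: A_b = π(22)²/4 = 380.13 mm². φR_n = 0.75 × 372 × 380.13 × 8 × 1 = 848.5 kN.
Bearing (12 mm plate, F_u = 450 MPa): end bolts L_c = 33 − 24/2 = 21, R_n = min(1.2×21×12×450, 2.4×22×12×450) = 136.08 kN/bolt; interior L_c = 87 − 24 = 63, R_n = 285.12 kN/bolt. φR_n = 0.75 × (2×136.08 + 6×285.12) = 1487.2 kN.
Block shear: shear path 2×[33+3×87] = 2×294 mm, A_gv = 7056, A_nv = 2×(294 − 3.5×26)×12 = 4872 mm²; tension across gage: (59 − 1×26)×12 = 396 mm². R_n = min(0.6×450×4872, 0.6×350×7056) + 1.0×450×396 = min(1315.4, 1481.8) + 178.2 = 1493.6 kN. φR_n = 0.75 × 1493.6 = 1120.2 kN.
Tension yield (gross): A_g = 158×12 = 1896 mm². φR_n = 0.90 × 350 × 1896 = 597.2 kN.
Governing: min(848.5, 1487.2, 1120.2, 597.2) = 597.2 kN → gross-section yield.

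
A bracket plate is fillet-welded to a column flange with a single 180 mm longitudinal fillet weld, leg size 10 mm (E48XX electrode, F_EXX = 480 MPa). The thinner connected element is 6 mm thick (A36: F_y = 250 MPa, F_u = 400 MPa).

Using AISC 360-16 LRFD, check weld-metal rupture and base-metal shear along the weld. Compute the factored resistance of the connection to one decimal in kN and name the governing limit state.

Weld metal: throat = 0.707×10 = 7.07 mm, L = 180 mm. φR_n = 0.75 × 0.6 × 480 × 7.07 × 180 = 274.9 kN.
Base metal shear (6 mm plate): yield φR_n = 1.0×0.6×250×6×180 = 162.0 kN; rupture φR_n = 0.75×0.6×400×6×180 = 194.4 kN; take 162.0 kN (yield).
Governing: min(274.9, 162.0) = 162.0 kN → base-metal shear.

162.0 kN (base-metal shear governs)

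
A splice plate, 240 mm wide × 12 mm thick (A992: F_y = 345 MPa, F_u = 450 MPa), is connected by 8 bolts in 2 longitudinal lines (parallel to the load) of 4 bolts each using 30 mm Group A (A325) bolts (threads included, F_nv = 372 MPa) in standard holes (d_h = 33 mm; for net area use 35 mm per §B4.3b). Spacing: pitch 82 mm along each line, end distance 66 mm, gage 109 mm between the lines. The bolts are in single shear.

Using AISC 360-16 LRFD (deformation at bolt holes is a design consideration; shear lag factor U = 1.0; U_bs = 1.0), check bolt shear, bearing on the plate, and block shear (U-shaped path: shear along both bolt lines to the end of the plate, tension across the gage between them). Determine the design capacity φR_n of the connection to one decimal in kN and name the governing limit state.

1220.7 kN (block shear governs)

Bolt shear: A_b = π(30)²/4 = 706.86 mm². φR_n = 0.75 × 372 × 706.86 × 8 × 1 = 1577.7 kN.
Bearing (12 mm plate, F_u = 450 MPa): end bolts L_c = 66 − 33/2 = 49.5, R_n = min(1.2×49.5×12×450, 2.4×30×12×450) = 320.76 kN/bolt; interior L_c = 82 − 33 = 49, R_n = 317.52 kN/bolt. φR_n = 0.75 × (2×320.76 + 6×317.52) = 1910.0 kN.
Block shear: shear path 2×[66+3×82] = 2×312 mm, A_gv = 7488, A_nv = 2×(312 − 3.5×35)×12 = 4548 mm²; tension across gage: (109 − 1×35)×12 = 888 mm². R_n = min(0.6×450×4548, 0.6×345×7488) + 1.0×450×888 = min(1228, 1550) + 399.6 = 1627.6 kN. φR_n = 0.75 × 1627.6 = 1220.7 kN.
Governing: min(1577.7, 1910.0, 1220.7) = 1220.7 kN → block shear.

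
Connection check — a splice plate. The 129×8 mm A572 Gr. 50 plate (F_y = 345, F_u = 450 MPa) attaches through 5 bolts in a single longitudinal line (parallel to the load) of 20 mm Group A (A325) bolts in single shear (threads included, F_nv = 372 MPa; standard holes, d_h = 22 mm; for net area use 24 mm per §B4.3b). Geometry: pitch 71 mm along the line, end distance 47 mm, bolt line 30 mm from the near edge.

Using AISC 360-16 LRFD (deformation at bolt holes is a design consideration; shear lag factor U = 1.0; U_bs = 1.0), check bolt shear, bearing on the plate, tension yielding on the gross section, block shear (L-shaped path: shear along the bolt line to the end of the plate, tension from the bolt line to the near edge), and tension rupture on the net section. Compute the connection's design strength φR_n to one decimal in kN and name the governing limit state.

Bolt shear: A_b = π(20)²/4 = 314.16 mm². φR_n = 0.75 × 372 × 314.16 × 5 × 1 = 438.3 kN.
Bearing (8 mm plate, F_u = 450 MPa): end bolts L_c = 47 − 22/2 = 36, R_n = min(1.2×36×8×450, 2.4×20×8×450) = 155.52 kN/bolt; interior L_c = 71 − 22 = 49, R_n = 172.8 kN/bolt. φR_n = 0.75 × (1×155.52 + 4×172.8) = 635.0 kN.
Tension yield (gross): A_g = 129×8 = 1032 mm². φR_n = 0.90 × 345 × 1032 = 320.4 kN.
Block shear: shear path 1×[47+4×71] = 1×331 mm, A_gv = 2648, A_nv = 1×(331 − 4.5×24)×8 = 1784 mm²; tension to near edge: (30 − 0.5×24)×8 = 144 mm². R_n = min(0.6×450×1784, 0.6×345×2648) + 1.0×450×144 = min(481.68, 548.14) + 64.8 = 546.48 kN. φR_n = 0.75 × 546.48 = 409.9 kN.
Tension rupture (net): A_n = (129 − 1×24)×8 = 840 mm² (U = 1.0, A_e = A_n). φR_n = 0.75 × 450 × 840 = 283.5 kN.
Governing: min(438.3, 635.0, 320.4, 409.9, 283.5) = 283.5 kN → net-section rupture.

283.5 kN (net-section rupture governs)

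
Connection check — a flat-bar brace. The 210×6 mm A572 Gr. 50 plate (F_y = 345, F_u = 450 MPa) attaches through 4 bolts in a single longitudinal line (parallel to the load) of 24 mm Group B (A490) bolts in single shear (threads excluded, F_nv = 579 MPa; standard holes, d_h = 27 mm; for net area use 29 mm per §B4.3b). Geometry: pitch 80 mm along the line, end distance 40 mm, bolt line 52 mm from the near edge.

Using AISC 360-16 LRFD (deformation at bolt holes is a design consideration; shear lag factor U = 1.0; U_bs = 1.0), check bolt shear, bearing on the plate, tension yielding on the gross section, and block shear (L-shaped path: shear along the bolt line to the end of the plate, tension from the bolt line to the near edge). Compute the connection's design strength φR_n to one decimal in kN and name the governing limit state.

Bolt shear: A_b = π(24)²/4 = 452.39 mm². φR_n = 0.75 × 579 × 452.39 × 4 × 1 = 785.8 kN.
Bearing (6 mm plate, F_u = 450 MPa): end bolts L_c = 40 − 27/2 = 26.5, R_n = min(1.2×26.5×6×450, 2.4×24×6×450) = 85.86 kN/bolt; interior L_c = 80 − 27 = 53, R_n = 155.52 kN/bolt. φR_n = 0.75 × (1×85.86 + 3×155.52) = 414.3 kN.
Tension yield (gross): A_g = 210×6 = 1260 mm². φR_n = 0.90 × 345 × 1260 = 391.2 kN.
Block shear: shear path 1×[40+3×80] = 1×280 mm, A_gv = 1680, A_nv = 1×(280 − 3.5×29)×6 = 1071 mm²; tension to near edge: (52 − 0.5×29)×6 = 225 mm². R_n = min(0.6×450×1071, 0.6×345×1680) + 1.0×450×225 = min(289.17, 347.76) + 101.25 = 390.42 kN. φR_n = 0.75 × 390.42 = 292.8 kN.
Governing: min(785.8, 414.3, 391.2, 292.8) = 292.8 kN → block shear.

292.8 kN (block shear governs)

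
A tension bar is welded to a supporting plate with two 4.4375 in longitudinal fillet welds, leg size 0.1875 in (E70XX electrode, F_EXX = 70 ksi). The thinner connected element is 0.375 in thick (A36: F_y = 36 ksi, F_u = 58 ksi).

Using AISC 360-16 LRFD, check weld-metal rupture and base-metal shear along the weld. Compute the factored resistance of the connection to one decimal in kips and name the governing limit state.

Weld metal: throat = 0.707×0.1875 = 0.13256 in, L = 2×4.4375 = 8.875 in. φR_n = 0.75 × 0.6 × 70 × 0.13256 × 8.875 = 37.1 kips.
Base metal shear (0.375 in plate): yield φR_n = 1.0×0.6×36×0.375×8.875 = 71.9 kips; rupture φR_n = 0.75×0.6×58×0.375×8.875 = 86.9 kips; take 71.9 kips (yield).
Governing: min(37.1, 71.9) = 37.1 kips → weld metal.

37.1 kips (weld metal governs)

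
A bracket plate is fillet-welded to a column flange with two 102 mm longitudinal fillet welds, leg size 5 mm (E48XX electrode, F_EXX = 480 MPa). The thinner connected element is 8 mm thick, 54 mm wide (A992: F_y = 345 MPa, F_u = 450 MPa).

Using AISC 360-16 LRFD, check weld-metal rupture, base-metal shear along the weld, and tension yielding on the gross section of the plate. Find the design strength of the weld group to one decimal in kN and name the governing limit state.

134.1 kN (gross-section yield governs)

Weld metal: throat = 0.707×5 = 3.535 mm, L = 2×102 = 204 mm. φR_n = 0.75 × 0.6 × 480 × 3.535 × 204 = 155.8 kN.
Base metal shear (8 mm plate): yield φR_n = 1.0×0.6×345×8×204 = 337.8 kN; rupture φR_n = 0.75×0.6×450×8×204 = 330.5 kN; take 330.5 kN (rupture).
Tension yield (gross): A_g = 54×8 = 432 mm². φR_n = 0.90 × 345 × 432 = 134.1 kN.
Governing: min(155.8, 330.5, 134.1) = 134.1 kN → gross-section yield.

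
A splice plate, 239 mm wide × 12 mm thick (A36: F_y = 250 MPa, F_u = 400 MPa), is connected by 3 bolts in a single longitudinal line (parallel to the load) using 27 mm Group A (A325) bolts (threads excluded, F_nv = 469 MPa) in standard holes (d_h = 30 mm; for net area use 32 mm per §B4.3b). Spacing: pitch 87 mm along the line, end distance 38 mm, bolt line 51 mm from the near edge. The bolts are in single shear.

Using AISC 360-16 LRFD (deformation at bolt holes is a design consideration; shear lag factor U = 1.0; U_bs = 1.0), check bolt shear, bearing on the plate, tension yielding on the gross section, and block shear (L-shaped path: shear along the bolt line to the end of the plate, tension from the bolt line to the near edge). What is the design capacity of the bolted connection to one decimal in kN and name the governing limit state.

411.1 kN (block shear governs)

Bolt shear: A_b = π(27)²/4 = 572.56 mm². φR_n = 0.75 × 469 × 572.56 × 3 × 1 = 604.2 kN.
Bearing (12 mm plate, F_u = 400 MPa): end bolts L_c = 38 − 30/2 = 23, R_n = min(1.2×23×12×400, 2.4×27×12×400) = 132.48 kN/bolt; interior L_c = 87 − 30 = 57, R_n = 311.04 kN/bolt. φR_n = 0.75 × (1×132.48 + 2×311.04) = 565.9 kN.
Tension yield (gross): A_g = 239×12 = 2868 mm². φR_n = 0.90 × 250 × 2868 = 645.3 kN.
Block shear: shear path 1×[38+2×87] = 1×212 mm, A_gv = 2544, A_nv = 1×(212 − 2.5×32)×12 = 1584 mm²; tension to near edge: (51 − 0.5×32)×12 = 420 mm². R_n = min(0.6×400×1584, 0.6×250×2544) + 1.0×400×420 = min(380.16, 381.6) + 168 = 548.16 kN. φR_n = 0.75 × 548.16 = 411.1 kN.
Governing: min(604.2, 565.9, 645.3, 411.1) = 411.1 kN → block shear.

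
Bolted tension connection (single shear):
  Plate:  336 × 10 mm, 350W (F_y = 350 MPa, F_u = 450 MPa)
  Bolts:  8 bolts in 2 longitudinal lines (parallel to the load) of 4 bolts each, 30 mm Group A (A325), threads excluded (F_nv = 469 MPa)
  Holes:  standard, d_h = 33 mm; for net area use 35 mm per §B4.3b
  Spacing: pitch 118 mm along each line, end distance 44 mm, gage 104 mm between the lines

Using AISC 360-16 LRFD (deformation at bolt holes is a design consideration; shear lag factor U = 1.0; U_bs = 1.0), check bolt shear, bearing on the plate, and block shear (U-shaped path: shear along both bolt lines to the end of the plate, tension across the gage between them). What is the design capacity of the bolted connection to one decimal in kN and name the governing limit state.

Bolt shear: A_b = π(30)²/4 = 706.86 mm². φR_n = 0.75 × 469 × 706.86 × 8 × 1 = 1989.1 kN.
Bearing (10 mm plate, F_u = 450 MPa): end bolts L_c = 44 − 33/2 = 27.5, R_n = min(1.2×27.5×10×450, 2.4×30×10×450) = 148.5 kN/bolt; interior L_c = 118 − 33 = 85, R_n = 324 kN/bolt. φR_n = 0.75 × (2×148.5 + 6×324) = 1680.8 kN.
Block shear: shear path 2×[44+3×118] = 2×398 mm, A_gv = 7960, A_nv = 2×(398 − 3.5×35)×10 = 5510 mm²; tension across gage: (104 − 1×35)×10 = 690 mm². R_n = min(0.6×450×5510, 0.6×350×7960) + 1.0×450×690 = min(1487.7, 1671.6) + 310.5 = 1798.2 kN. φR_n = 0.75 × 1798.2 = 1348.7 kN.
Governing: min(1989.1, 1680.8, 1348.7) = 1348.7 kN → block shear.

1348.7 kN (block shear governs)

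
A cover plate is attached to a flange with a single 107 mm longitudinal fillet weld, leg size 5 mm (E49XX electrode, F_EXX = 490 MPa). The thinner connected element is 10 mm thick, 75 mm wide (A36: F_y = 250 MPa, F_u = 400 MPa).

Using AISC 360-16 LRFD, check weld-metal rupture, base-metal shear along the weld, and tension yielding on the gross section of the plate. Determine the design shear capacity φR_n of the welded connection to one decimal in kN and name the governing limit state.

Weld metal: throat = 0.707×5 = 3.535 mm, L = 107 mm. φR_n = 0.75 × 0.6 × 490 × 3.535 × 107 = 83.4 kN.
Base metal shear (10 mm plate): yield φR_n = 1.0×0.6×250×10×107 = 160.5 kN; rupture φR_n = 0.75×0.6×400×10×107 = 192.6 kN; take 160.5 kN (yield).
Tension yield (gross): A_g = 75×10 = 750 mm². φR_n = 0.90 × 250 × 750 = 168.8 kN.
Governing: min(83.4, 160.5, 168.8) = 83.4 kN → weld metal.

83.4 kN (weld metal governs)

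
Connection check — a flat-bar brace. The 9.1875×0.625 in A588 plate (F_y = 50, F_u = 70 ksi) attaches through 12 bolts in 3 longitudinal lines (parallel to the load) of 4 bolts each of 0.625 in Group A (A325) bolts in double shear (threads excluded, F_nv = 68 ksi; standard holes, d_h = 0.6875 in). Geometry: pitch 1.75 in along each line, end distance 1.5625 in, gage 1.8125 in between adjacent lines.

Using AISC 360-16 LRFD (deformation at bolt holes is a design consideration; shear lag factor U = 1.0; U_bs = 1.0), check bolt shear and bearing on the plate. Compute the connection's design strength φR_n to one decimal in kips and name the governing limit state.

Bolt shear: A_b = π(0.625)²/4 = 0.3068 in². φR_n = 0.75 × 68 × 0.3068 × 12 × 2 = 375.5 kips.
Bearing (0.625 in plate, F_u = 70 ksi): end bolts L_c = 1.5625 − 0.6875/2 = 1.21875, R_n = min(1.2×1.21875×0.625×70, 2.4×0.625×0.625×70) = 63.984 kips/bolt; interior L_c = 1.75 − 0.6875 = 1.0625, R_n = 55.781 kips/bolt. φR_n = 0.75 × (3×63.984 + 9×55.781) = 520.5 kips.
Governing: min(375.5, 520.5) = 375.5 kips → bolt shear.

375.5 kips (bolt shear governs)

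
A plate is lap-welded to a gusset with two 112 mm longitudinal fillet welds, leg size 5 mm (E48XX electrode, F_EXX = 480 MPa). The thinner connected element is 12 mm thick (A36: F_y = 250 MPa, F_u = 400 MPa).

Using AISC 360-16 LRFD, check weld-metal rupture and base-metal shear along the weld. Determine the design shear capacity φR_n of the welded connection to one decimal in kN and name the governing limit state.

171.0 kN (weld metal governs)

Weld metal: throat = 0.707×5 = 3.535 mm, L = 2×112 = 224 mm. φR_n = 0.75 × 0.6 × 480 × 3.535 × 224 = 171.0 kN.
Base metal shear (12 mm plate): yield φR_n = 1.0×0.6×250×12×224 = 403.2 kN; rupture φR_n = 0.75×0.6×400×12×224 = 483.8 kN; take 403.2 kN (yield).
Governing: min(171.0, 403.2) = 171.0 kN → weld metal.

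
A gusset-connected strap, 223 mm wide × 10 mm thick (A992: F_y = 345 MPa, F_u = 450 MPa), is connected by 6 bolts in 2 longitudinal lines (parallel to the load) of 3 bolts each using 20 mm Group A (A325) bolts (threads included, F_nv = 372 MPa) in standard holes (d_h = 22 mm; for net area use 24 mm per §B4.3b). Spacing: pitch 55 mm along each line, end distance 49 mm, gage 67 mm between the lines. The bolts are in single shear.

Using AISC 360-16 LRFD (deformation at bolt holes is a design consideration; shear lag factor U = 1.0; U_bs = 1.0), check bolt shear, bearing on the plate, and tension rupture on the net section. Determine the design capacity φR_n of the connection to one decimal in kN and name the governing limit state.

525.9 kN (bolt shear governs)

Bolt shear: A_b = π(20)²/4 = 314.16 mm². φR_n = 0.75 × 372 × 314.16 × 6 × 1 = 525.9 kN.
Bearing (10 mm plate, F_u = 450 MPa): end bolts L_c = 49 − 22/2 = 38, R_n = min(1.2×38×10×450, 2.4×20×10×450) = 205.2 kN/bolt; interior L_c = 55 − 22 = 33, R_n = 178.2 kN/bolt. φR_n = 0.75 × (2×205.2 + 4×178.2) = 842.4 kN.
Tension rupture (net): A_n = (223 − 2×24)×10 = 1750 mm² (U = 1.0, A_e = A_n). φR_n = 0.75 × 450 × 1750 = 590.6 kN.
Governing: min(525.9, 842.4, 590.6) = 525.9 kN → bolt shear.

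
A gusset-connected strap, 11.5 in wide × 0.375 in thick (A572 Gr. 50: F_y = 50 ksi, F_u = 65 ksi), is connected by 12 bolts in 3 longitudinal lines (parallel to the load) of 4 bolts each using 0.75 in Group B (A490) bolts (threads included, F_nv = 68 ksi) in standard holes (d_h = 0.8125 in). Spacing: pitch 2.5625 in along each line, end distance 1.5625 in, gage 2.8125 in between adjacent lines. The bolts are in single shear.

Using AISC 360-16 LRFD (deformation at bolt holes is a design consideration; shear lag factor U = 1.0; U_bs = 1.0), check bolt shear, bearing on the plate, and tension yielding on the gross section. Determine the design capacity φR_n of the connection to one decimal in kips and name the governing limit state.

194.1 kips (gross-section yield governs)

Bolt shear: A_b = π(0.75)²/4 = 0.44179 in². φR_n = 0.75 × 68 × 0.44179 × 12 × 1 = 270.4 kips.
Bearing (0.375 in plate, F_u = 65 ksi): end bolts L_c = 1.5625 − 0.8125/2 = 1.15625, R_n = min(1.2×1.15625×0.375×65, 2.4×0.75×0.375×65) = 33.82 kips/bolt; interior L_c = 2.5625 − 0.8125 = 1.75, R_n = 43.875 kips/bolt. φR_n = 0.75 × (3×33.82 + 9×43.875) = 372.3 kips.
Tension yield (gross): A_g = 11.5×0.375 = 4.3125 in². φR_n = 0.90 × 50 × 4.3125 = 194.1 kips.
Governing: min(270.4, 372.3, 194.1) = 194.1 kips → gross-section yield.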